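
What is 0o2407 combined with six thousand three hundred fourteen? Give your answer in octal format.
Convert 0o2407 (octal) → 2×512 + 4×64 + 7 = 1287 (decimal)
Convert six thousand three hundred fourteen (English words) → 6×1000 + 3×100 + 14 = 6314 (decimal)
Compute 1287 + 6314 = 7601
Convert 7601 (decimal) → 7601 = 1×4096 + 6×512 + 6×64 + 6×8 + 1 → 0o16661 (octal)
0o16661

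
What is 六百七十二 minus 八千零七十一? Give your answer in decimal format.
Convert 六百七十二 (Chinese numeral) → 6×100 + 7×10 + 2 = 672 (decimal)
Convert 八千零七十一 (Chinese numeral) → 8×1000 + 7×10 + 1 = 8071 (decimal)
Compute 672 - 8071 = -7399
-7399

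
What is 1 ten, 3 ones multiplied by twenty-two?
Convert 1 ten, 3 ones (place-value notation) → 1×10 + 3 = 13 (decimal)
Convert twenty-two (English words) → 22 (decimal)
Compute 13 × 22 = 286
286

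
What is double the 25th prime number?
The 25th prime number = 97
Compute 97 × 2 = 194
194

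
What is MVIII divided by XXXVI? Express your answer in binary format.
Convert MVIII (Roman numeral) → 1000 + 5 + 1 + 1 + 1 = 1008 (decimal)
Convert XXXVI (Roman numeral) → 10 + 10 + 10 + 5 + 1 = 36 (decimal)
Compute 1008 ÷ 36 = 28
Convert 28 (decimal) → 28 = 16 + 8 + 4 → 0b11100 (binary)
0b11100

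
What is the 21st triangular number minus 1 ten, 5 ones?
The 21st triangular number = 21×22/2 = 231
Convert 1 ten, 5 ones (place-value notation) → 1×10 + 5 = 15 (decimal)
Compute 231 - 15 = 216
216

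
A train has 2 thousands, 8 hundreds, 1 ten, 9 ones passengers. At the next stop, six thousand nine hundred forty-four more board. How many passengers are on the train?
Convert 2 thousands, 8 hundreds, 1 ten, 9 ones (place-value notation) → 2×1000 + 8×100 + 1×10 + 9 = 2819 (decimal)
Convert six thousand nine hundred forty-four (English words) → 6×1000 + 9×100 + 44 = 6944 (decimal)
Compute 2819 + 6944 = 9763
9763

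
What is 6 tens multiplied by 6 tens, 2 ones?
Convert 6 tens (place-value notation) → 6×10 = 60 (decimal)
Convert 6 tens, 2 ones (place-value notation) → 6×10 + 2 = 62 (decimal)
Compute 60 × 62 = 3720
3720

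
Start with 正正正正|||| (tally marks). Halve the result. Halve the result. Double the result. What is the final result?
Convert 正正正正|||| (tally marks) → 5 + 5 + 5 + 5 + 4 = 24 (decimal)
Start: 24
24 ÷ 2 = 12
12 ÷ 2 = 6
6 × 2 = 12
12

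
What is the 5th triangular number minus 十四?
The 5th triangular number = 5×6/2 = 15
Convert 十四 (Chinese numeral) → 1×10 + 4 = 14 (decimal)
Compute 15 - 14 = 1
1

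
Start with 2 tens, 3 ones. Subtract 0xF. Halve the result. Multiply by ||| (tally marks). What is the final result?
Convert 2 tens, 3 ones (place-value notation) → 2×10 + 3 = 23 (decimal)
Start: 23
Convert 0xF (hexadecimal) → 15 (decimal)
23 - 15 = 8
8 ÷ 2 = 4
Convert ||| (tally marks) → 3 (decimal)
4 × 3 = 12
12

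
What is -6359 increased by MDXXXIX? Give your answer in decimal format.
Convert MDXXXIX (Roman numeral) → 1000 + 500 + 10 + 10 + 10 + 9 = 1539 (decimal)
Compute -6359 + 1539 = -4820
-4820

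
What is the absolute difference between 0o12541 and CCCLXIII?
Convert 0o12541 (octal) → 1×4096 + 2×512 + 5×64 + 4×8 + 1 = 5473 (decimal)
Convert CCCLXIII (Roman numeral) → 100 + 100 + 100 + 50 + 10 + 1 + 1 + 1 = 363 (decimal)
Compute |5473 - 363| = 5110
5110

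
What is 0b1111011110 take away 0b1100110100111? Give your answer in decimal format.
Convert 0b1111011110 (binary) → 512 + 256 + 128 + 64 + 16 + 8 + 4 + 2 = 990 (decimal)
Convert 0b1100110100111 (binary) → 4096 + 2048 + 256 + 128 + 32 + 4 + 2 + 1 = 6567 (decimal)
Compute 990 - 6567 = -5577
-5577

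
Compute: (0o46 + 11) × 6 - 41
Convert 0o46 (octal) → 4×8 + 6 = 38 (decimal)
Expression in decimal: (38 + 11) × 6 - 41
Parentheses first: 38 + 11 = 49
Multiply: 49 × 6 = 294
Subtract: 294 - 41 = 253
253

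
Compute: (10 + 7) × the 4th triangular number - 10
Convert the 4th triangular number (triangular index) → 4×5/2 = 10 (decimal)
Expression in decimal: (10 + 7) × 10 - 10
Parentheses first: 10 + 7 = 17
Multiply: 17 × 10 = 170
Subtract: 170 - 10 = 160
160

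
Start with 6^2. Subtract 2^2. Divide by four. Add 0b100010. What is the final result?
Convert 6^2 (power) → 36 (decimal)
Start: 36
Convert 2^2 (power) → 4 (decimal)
36 - 4 = 32
Convert four (English words) → 4 (decimal)
32 ÷ 4 = 8
Convert 0b100010 (binary) → 32 + 2 = 34 (decimal)
8 + 34 = 42
42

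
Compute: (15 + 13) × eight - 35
Convert eight (English words) → 8 (decimal)
Expression in decimal: (15 + 13) × 8 - 35
Parentheses first: 15 + 13 = 28
Multiply: 28 × 8 = 224
Subtract: 224 - 35 = 189
189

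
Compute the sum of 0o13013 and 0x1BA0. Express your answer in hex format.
Convert 0o13013 (octal) → 1×4096 + 3×512 + 1×8 + 3 = 5643 (decimal)
Convert 0x1BA0 (hexadecimal) → 1×4096 + 11×256 + 10×16 = 7072 (decimal)
Compute 5643 + 7072 = 12715
Convert 12715 (decimal) → 12715 = 3×4096 + 1×256 + 10×16 + 11 → 0x31AB (hexadecimal)
0x31AB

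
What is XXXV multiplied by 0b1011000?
Convert XXXV (Roman numeral) → 10 + 10 + 10 + 5 = 35 (decimal)
Convert 0b1011000 (binary) → 64 + 16 + 8 = 88 (decimal)
Compute 35 × 88 = 3080
3080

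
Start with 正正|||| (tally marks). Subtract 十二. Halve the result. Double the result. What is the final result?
Convert 正正|||| (tally marks) → 5 + 5 + 4 = 14 (decimal)
Start: 14
Convert 十二 (Chinese numeral) → 1×10 + 2 = 12 (decimal)
14 - 12 = 2
2 ÷ 2 = 1
1 × 2 = 2
2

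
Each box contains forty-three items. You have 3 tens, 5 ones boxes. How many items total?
Convert forty-three (English words) → 43 (decimal)
Convert 3 tens, 5 ones (place-value notation) → 3×10 + 5 = 35 (decimal)
Compute 43 × 35 = 1505
1505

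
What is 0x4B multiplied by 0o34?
Convert 0x4B (hexadecimal) → 4×16 + 11 = 75 (decimal)
Convert 0o34 (octal) → 3×8 + 4 = 28 (decimal)
Compute 75 × 28 = 2100
2100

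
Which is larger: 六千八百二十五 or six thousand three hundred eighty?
Convert 六千八百二十五 (Chinese numeral) → 6×1000 + 8×100 + 2×10 + 5 = 6825 (decimal)
Convert six thousand three hundred eighty (English words) → 6×1000 + 3×100 + 80 = 6380 (decimal)
Compare 6825 vs 6380: larger = 6825
6825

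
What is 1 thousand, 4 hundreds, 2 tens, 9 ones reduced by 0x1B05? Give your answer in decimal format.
Convert 1 thousand, 4 hundreds, 2 tens, 9 ones (place-value notation) → 1×1000 + 4×100 + 2×10 + 9 = 1429 (decimal)
Convert 0x1B05 (hexadecimal) → 1×4096 + 11×256 + 5 = 6917 (decimal)
Compute 1429 - 6917 = -5488
-5488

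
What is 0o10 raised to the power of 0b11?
Convert 0o10 (octal) → 1×8 = 8 (decimal)
Convert 0b11 (binary) → 2 + 1 = 3 (decimal)
Compute 8 ^ 3 = 512
512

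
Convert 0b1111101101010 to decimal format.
Convert 0b1111101101010 (binary) → 4096 + 2048 + 1024 + 512 + 256 + 64 + 32 + 8 + 2 = 8042 (decimal)
8042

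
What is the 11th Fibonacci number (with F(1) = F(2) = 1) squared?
The 11th Fibonacci number (with F(1) = F(2) = 1): 1, 1, 2, 3, 5, 8, 13, 21, 34, 55, 89 → 89
Compute 89² = 89 × 89 = 7921
7921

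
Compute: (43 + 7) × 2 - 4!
Convert 4! (factorial) → 24 (decimal)
Expression in decimal: (43 + 7) × 2 - 24
Parentheses first: 43 + 7 = 50
Multiply: 50 × 2 = 100
Subtract: 100 - 24 = 76
76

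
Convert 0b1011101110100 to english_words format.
Convert 0b1011101110100 (binary) → 4096 + 1024 + 512 + 256 + 64 + 32 + 16 + 4 = 6004 (decimal)
Convert 6004 (decimal) → 6004 = 6×1000 + 4 → six thousand four (English words)
six thousand four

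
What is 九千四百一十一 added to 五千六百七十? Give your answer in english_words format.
Convert 九千四百一十一 (Chinese numeral) → 9×1000 + 4×100 + 1×10 + 1 = 9411 (decimal)
Convert 五千六百七十 (Chinese numeral) → 5×1000 + 6×100 + 7×10 = 5670 (decimal)
Compute 9411 + 5670 = 15081
Convert 15081 (decimal) → 15081 = 15×1000 + 81 → fifteen thousand eighty-one (English words)
fifteen thousand eighty-one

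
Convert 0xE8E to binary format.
Convert 0xE8E (hexadecimal) → 14×256 + 8×16 + 14 = 3726 (decimal)
Convert 3726 (decimal) → 3726 = 2048 + 1024 + 512 + 128 + 8 + 4 + 2 → 0b111010001110 (binary)
0b111010001110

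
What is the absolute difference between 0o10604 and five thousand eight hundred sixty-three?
Convert 0o10604 (octal) → 1×4096 + 6×64 + 4 = 4484 (decimal)
Convert five thousand eight hundred sixty-three (English words) → 5×1000 + 8×100 + 63 = 5863 (decimal)
Compute |4484 - 5863| = 1379
1379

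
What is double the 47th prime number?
The 47th prime number = 211
Compute 211 × 2 = 422
422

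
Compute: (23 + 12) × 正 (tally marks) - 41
Convert 正 (tally marks) → 5 (decimal)
Expression in decimal: (23 + 12) × 5 - 41
Parentheses first: 23 + 12 = 35
Multiply: 35 × 5 = 175
Subtract: 175 - 41 = 134
134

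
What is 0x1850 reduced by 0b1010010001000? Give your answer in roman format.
Convert 0x1850 (hexadecimal) → 1×4096 + 8×256 + 5×16 = 6224 (decimal)
Convert 0b1010010001000 (binary) → 4096 + 1024 + 128 + 8 = 5256 (decimal)
Compute 6224 - 5256 = 968
Convert 968 (decimal) → 968 = 900 + 50 + 10 + 5 + 1 + 1 + 1 → CMLXVIII (Roman numeral)
CMLXVIII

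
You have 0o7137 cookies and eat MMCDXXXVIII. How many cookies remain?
Convert 0o7137 (octal) → 7×512 + 1×64 + 3×8 + 7 = 3679 (decimal)
Convert MMCDXXXVIII (Roman numeral) → 1000 + 1000 + 400 + 10 + 10 + 10 + 5 + 1 + 1 + 1 = 2438 (decimal)
Compute 3679 - 2438 = 1241
1241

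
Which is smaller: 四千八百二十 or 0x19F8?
Convert 四千八百二十 (Chinese numeral) → 4×1000 + 8×100 + 2×10 = 4820 (decimal)
Convert 0x19F8 (hexadecimal) → 1×4096 + 9×256 + 15×16 + 8 = 6648 (decimal)
Compare 4820 vs 6648: smaller = 4820
4820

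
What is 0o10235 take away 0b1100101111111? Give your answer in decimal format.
Convert 0o10235 (octal) → 1×4096 + 2×64 + 3×8 + 5 = 4253 (decimal)
Convert 0b1100101111111 (binary) → 4096 + 2048 + 256 + 64 + 32 + 16 + 8 + 4 + 2 + 1 = 6527 (decimal)
Compute 4253 - 6527 = -2274
-2274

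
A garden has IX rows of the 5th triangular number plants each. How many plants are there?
Convert the 5th triangular number (triangular index) → 5×6/2 = 15 (decimal)
Convert IX (Roman numeral) → 9 (decimal)
Compute 15 × 9 = 135
135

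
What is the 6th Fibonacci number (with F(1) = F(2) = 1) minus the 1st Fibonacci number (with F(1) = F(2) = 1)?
The 6th Fibonacci number (with F(1) = F(2) = 1): 1, 1, 2, 3, 5, 8 → 8
Convert the 1st Fibonacci number (with F(1) = F(2) = 1) (Fibonacci index) → 1 (decimal)
Compute 8 - 1 = 7
7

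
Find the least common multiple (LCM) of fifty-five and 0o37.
Convert fifty-five (English words) → 55 (decimal)
Convert 0o37 (octal) → 3×8 + 7 = 31 (decimal)
Compute lcm(55, 31) = 1705
1705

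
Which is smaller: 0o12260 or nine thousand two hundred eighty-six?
Convert 0o12260 (octal) → 1×4096 + 2×512 + 2×64 + 6×8 = 5296 (decimal)
Convert nine thousand two hundred eighty-six (English words) → 9×1000 + 2×100 + 86 = 9286 (decimal)
Compare 5296 vs 9286: smaller = 5296
5296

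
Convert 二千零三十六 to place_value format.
Convert 二千零三十六 (Chinese numeral) → 2×1000 + 3×10 + 6 = 2036 (decimal)
Convert 2036 (decimal) → 2036 = 2×1000 + 3×10 + 6 → 2 thousands, 3 tens, 6 ones (place-value notation)
2 thousands, 3 tens, 6 ones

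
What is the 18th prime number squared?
The 18th prime number = 61
Compute 61² = 61 × 61 = 3721
3721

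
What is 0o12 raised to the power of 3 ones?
Convert 0o12 (octal) → 1×8 + 2 = 10 (decimal)
Convert 3 ones (place-value notation) → 3 (decimal)
Compute 10 ^ 3 = 1000
1000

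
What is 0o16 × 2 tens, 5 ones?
Convert 0o16 (octal) → 1×8 + 6 = 14 (decimal)
Convert 2 tens, 5 ones (place-value notation) → 2×10 + 5 = 25 (decimal)
Compute 14 × 25 = 350
350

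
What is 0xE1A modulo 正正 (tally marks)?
Convert 0xE1A (hexadecimal) → 14×256 + 1×16 + 10 = 3610 (decimal)
Convert 正正 (tally marks) → 5 + 5 = 10 (decimal)
Compute 3610 mod 10 = 0
0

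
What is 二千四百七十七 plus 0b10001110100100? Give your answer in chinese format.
Convert 二千四百七十七 (Chinese numeral) → 2×1000 + 4×100 + 7×10 + 7 = 2477 (decimal)
Convert 0b10001110100100 (binary) → 8192 + 512 + 256 + 128 + 32 + 4 = 9124 (decimal)
Compute 2477 + 9124 = 11601
Convert 11601 (decimal) → 11601 = 1×10000 + 1×1000 + 6×100 + 1 → 一万一千六百零一 (Chinese numeral)
一万一千六百零一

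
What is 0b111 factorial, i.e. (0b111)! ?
Convert 0b111 (binary) → 4 + 2 + 1 = 7 (decimal)
Compute 7! = 5040
5040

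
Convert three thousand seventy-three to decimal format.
Convert three thousand seventy-three (English words) → 3×1000 + 73 = 3073 (decimal)
3073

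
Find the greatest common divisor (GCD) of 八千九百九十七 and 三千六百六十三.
Convert 八千九百九十七 (Chinese numeral) → 8×1000 + 9×100 + 9×10 + 7 = 8997 (decimal)
Convert 三千六百六十三 (Chinese numeral) → 3×1000 + 6×100 + 6×10 + 3 = 3663 (decimal)
Compute gcd(8997, 3663) = 3
3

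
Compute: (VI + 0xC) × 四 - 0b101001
Convert VI (Roman numeral) → 5 + 1 = 6 (decimal)
Convert 0xC (hexadecimal) → 12 (decimal)
Convert 四 (Chinese numeral) → 4 (decimal)
Convert 0b101001 (binary) → 32 + 8 + 1 = 41 (decimal)
Expression in decimal: (6 + 12) × 4 - 41
Parentheses first: 6 + 12 = 18
Multiply: 18 × 4 = 72
Subtract: 72 - 41 = 31
31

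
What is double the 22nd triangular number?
The 22nd triangular number = 22×23/2 = 253
Compute 253 × 2 = 506
506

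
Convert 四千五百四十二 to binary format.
Convert 四千五百四十二 (Chinese numeral) → 4×1000 + 5×100 + 4×10 + 2 = 4542 (decimal)
Convert 4542 (decimal) → 4542 = 4096 + 256 + 128 + 32 + 16 + 8 + 4 + 2 → 0b1000110111110 (binary)
0b1000110111110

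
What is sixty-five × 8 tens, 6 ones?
Convert sixty-five (English words) → 65 (decimal)
Convert 8 tens, 6 ones (place-value notation) → 8×10 + 6 = 86 (decimal)
Compute 65 × 86 = 5590
5590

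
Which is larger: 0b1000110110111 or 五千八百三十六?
Convert 0b1000110110111 (binary) → 4096 + 256 + 128 + 32 + 16 + 4 + 2 + 1 = 4535 (decimal)
Convert 五千八百三十六 (Chinese numeral) → 5×1000 + 8×100 + 3×10 + 6 = 5836 (decimal)
Compare 4535 vs 5836: larger = 5836
5836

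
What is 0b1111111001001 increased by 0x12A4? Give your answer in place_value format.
Convert 0b1111111001001 (binary) → 4096 + 2048 + 1024 + 512 + 256 + 128 + 64 + 8 + 1 = 8137 (decimal)
Convert 0x12A4 (hexadecimal) → 1×4096 + 2×256 + 10×16 + 4 = 4772 (decimal)
Compute 8137 + 4772 = 12909
Convert 12909 (decimal) → 12909 = 12×1000 + 9×100 + 9 → 12 thousands, 9 hundreds, 9 ones (place-value notation)
12 thousands, 9 hundreds, 9 ones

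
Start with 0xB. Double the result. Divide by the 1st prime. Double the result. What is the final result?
Convert 0xB (hexadecimal) → 11 (decimal)
Start: 11
11 × 2 = 22
Convert the 1st prime (prime index) → 2 (decimal)
22 ÷ 2 = 11
11 × 2 = 22
22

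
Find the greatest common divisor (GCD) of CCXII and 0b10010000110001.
Convert CCXII (Roman numeral) → 100 + 100 + 10 + 1 + 1 = 212 (decimal)
Convert 0b10010000110001 (binary) → 8192 + 1024 + 32 + 16 + 1 = 9265 (decimal)
Compute gcd(212, 9265) = 1
1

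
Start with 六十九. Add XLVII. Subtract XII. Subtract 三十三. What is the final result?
Convert 六十九 (Chinese numeral) → 6×10 + 9 = 69 (decimal)
Start: 69
Convert XLVII (Roman numeral) → 40 + 5 + 1 + 1 = 47 (decimal)
69 + 47 = 116
Convert XII (Roman numeral) → 10 + 1 + 1 = 12 (decimal)
116 - 12 = 104
Convert 三十三 (Chinese numeral) → 3×10 + 3 = 33 (decimal)
104 - 33 = 71
71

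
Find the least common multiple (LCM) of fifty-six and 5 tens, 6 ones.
Convert fifty-six (English words) → 56 (decimal)
Convert 5 tens, 6 ones (place-value notation) → 5×10 + 6 = 56 (decimal)
Compute lcm(56, 56) = 56
56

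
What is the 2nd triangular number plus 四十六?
The 2nd triangular number = 2×3/2 = 3
Convert 四十六 (Chinese numeral) → 4×10 + 6 = 46 (decimal)
Compute 3 + 46 = 49
49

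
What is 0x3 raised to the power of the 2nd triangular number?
Convert 0x3 (hexadecimal) → 3 (decimal)
Convert the 2nd triangular number (triangular index) → 2×3/2 = 3 (decimal)
Compute 3 ^ 3 = 27
27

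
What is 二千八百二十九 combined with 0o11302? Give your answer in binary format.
Convert 二千八百二十九 (Chinese numeral) → 2×1000 + 8×100 + 2×10 + 9 = 2829 (decimal)
Convert 0o11302 (octal) → 1×4096 + 1×512 + 3×64 + 2 = 4802 (decimal)
Compute 2829 + 4802 = 7631
Convert 7631 (decimal) → 7631 = 4096 + 2048 + 1024 + 256 + 128 + 64 + 8 + 4 + 2 + 1 → 0b1110111001111 (binary)
0b1110111001111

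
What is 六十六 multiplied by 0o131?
Convert 六十六 (Chinese numeral) → 6×10 + 6 = 66 (decimal)
Convert 0o131 (octal) → 1×64 + 3×8 + 1 = 89 (decimal)
Compute 66 × 89 = 5874
5874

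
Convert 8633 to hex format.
Convert 8633 (decimal) → 8633 = 2×4096 + 1×256 + 11×16 + 9 → 0x21B9 (hexadecimal)
0x21B9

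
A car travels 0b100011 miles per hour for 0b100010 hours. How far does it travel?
Convert 0b100011 (binary) → 32 + 2 + 1 = 35 (decimal)
Convert 0b100010 (binary) → 32 + 2 = 34 (decimal)
Compute 35 × 34 = 1190
1190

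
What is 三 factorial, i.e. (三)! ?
Convert 三 (Chinese numeral) → 3 (decimal)
Compute 3! = 6
6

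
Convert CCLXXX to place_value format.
Convert CCLXXX (Roman numeral) → 100 + 100 + 50 + 10 + 10 + 10 = 280 (decimal)
Convert 280 (decimal) → 280 = 2×100 + 8×10 → 2 hundreds, 8 tens (place-value notation)
2 hundreds, 8 tens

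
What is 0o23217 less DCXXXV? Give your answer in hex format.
Convert 0o23217 (octal) → 2×4096 + 3×512 + 2×64 + 1×8 + 7 = 9871 (decimal)
Convert DCXXXV (Roman numeral) → 500 + 100 + 10 + 10 + 10 + 5 = 635 (decimal)
Compute 9871 - 635 = 9236
Convert 9236 (decimal) → 9236 = 2×4096 + 4×256 + 1×16 + 4 → 0x2414 (hexadecimal)
0x2414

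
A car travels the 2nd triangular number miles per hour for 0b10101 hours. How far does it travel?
Convert the 2nd triangular number (triangular index) → 2×3/2 = 3 (decimal)
Convert 0b10101 (binary) → 16 + 4 + 1 = 21 (decimal)
Compute 3 × 21 = 63
63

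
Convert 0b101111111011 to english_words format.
Convert 0b101111111011 (binary) → 2048 + 512 + 256 + 128 + 64 + 32 + 16 + 8 + 2 + 1 = 3067 (decimal)
Convert 3067 (decimal) → 3067 = 3×1000 + 67 → three thousand sixty-seven (English words)
three thousand sixty-seven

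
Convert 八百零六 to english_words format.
Convert 八百零六 (Chinese numeral) → 8×100 + 6 = 806 (decimal)
Convert 806 (decimal) → 806 = 8×100 + 6 → eight hundred six (English words)
eight hundred six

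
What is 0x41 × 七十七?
Convert 0x41 (hexadecimal) → 4×16 + 1 = 65 (decimal)
Convert 七十七 (Chinese numeral) → 7×10 + 7 = 77 (decimal)
Compute 65 × 77 = 5005
5005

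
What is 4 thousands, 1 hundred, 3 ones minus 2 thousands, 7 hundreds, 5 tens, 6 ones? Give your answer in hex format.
Convert 4 thousands, 1 hundred, 3 ones (place-value notation) → 4×1000 + 1×100 + 3 = 4103 (decimal)
Convert 2 thousands, 7 hundreds, 5 tens, 6 ones (place-value notation) → 2×1000 + 7×100 + 5×10 + 6 = 2756 (decimal)
Compute 4103 - 2756 = 1347
Convert 1347 (decimal) → 1347 = 5×256 + 4×16 + 3 → 0x543 (hexadecimal)
0x543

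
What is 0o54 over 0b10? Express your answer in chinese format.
Convert 0o54 (octal) → 5×8 + 4 = 44 (decimal)
Convert 0b10 (binary) → 2 (decimal)
Compute 44 ÷ 2 = 22
Convert 22 (decimal) → 22 = 2×10 + 2 → 二十二 (Chinese numeral)
二十二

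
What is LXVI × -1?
Convert LXVI (Roman numeral) → 50 + 10 + 5 + 1 = 66 (decimal)
Compute 66 × -1 = -66
-66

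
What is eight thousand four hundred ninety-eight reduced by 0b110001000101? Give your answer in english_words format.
Convert eight thousand four hundred ninety-eight (English words) → 8×1000 + 4×100 + 98 = 8498 (decimal)
Convert 0b110001000101 (binary) → 2048 + 1024 + 64 + 4 + 1 = 3141 (decimal)
Compute 8498 - 3141 = 5357
Convert 5357 (decimal) → 5357 = 5×1000 + 3×100 + 57 → five thousand three hundred fifty-seven (English words)
five thousand three hundred fifty-seven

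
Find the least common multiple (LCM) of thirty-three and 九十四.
Convert thirty-three (English words) → 33 (decimal)
Convert 九十四 (Chinese numeral) → 9×10 + 4 = 94 (decimal)
Compute lcm(33, 94) = 3102
3102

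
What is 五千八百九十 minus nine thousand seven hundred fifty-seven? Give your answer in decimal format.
Convert 五千八百九十 (Chinese numeral) → 5×1000 + 8×100 + 9×10 = 5890 (decimal)
Convert nine thousand seven hundred fifty-seven (English words) → 9×1000 + 7×100 + 57 = 9757 (decimal)
Compute 5890 - 9757 = -3867
-3867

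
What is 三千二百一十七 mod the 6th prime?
Convert 三千二百一十七 (Chinese numeral) → 3×1000 + 2×100 + 1×10 + 7 = 3217 (decimal)
Convert the 6th prime (prime index) → 13 (decimal)
Compute 3217 mod 13 = 6
6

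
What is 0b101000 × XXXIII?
Convert 0b101000 (binary) → 32 + 8 = 40 (decimal)
Convert XXXIII (Roman numeral) → 10 + 10 + 10 + 1 + 1 + 1 = 33 (decimal)
Compute 40 × 33 = 1320
1320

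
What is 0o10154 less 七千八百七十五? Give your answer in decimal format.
Convert 0o10154 (octal) → 1×4096 + 1×64 + 5×8 + 4 = 4204 (decimal)
Convert 七千八百七十五 (Chinese numeral) → 7×1000 + 8×100 + 7×10 + 5 = 7875 (decimal)
Compute 4204 - 7875 = -3671
-3671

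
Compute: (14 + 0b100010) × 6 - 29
Convert 0b100010 (binary) → 32 + 2 = 34 (decimal)
Expression in decimal: (14 + 34) × 6 - 29
Parentheses first: 14 + 34 = 48
Multiply: 48 × 6 = 288
Subtract: 288 - 29 = 259
259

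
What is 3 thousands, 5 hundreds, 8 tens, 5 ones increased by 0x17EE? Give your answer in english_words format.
Convert 3 thousands, 5 hundreds, 8 tens, 5 ones (place-value notation) → 3×1000 + 5×100 + 8×10 + 5 = 3585 (decimal)
Convert 0x17EE (hexadecimal) → 1×4096 + 7×256 + 14×16 + 14 = 6126 (decimal)
Compute 3585 + 6126 = 9711
Convert 9711 (decimal) → 9711 = 9×1000 + 7×100 + 11 → nine thousand seven hundred eleven (English words)
nine thousand seven hundred eleven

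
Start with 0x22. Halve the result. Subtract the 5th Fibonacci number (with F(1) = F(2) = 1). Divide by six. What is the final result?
Convert 0x22 (hexadecimal) → 2×16 + 2 = 34 (decimal)
Start: 34
34 ÷ 2 = 17
Convert the 5th Fibonacci number (with F(1) = F(2) = 1) (Fibonacci index) → 1, 1, 2, 3, 5 → 5 (decimal)
17 - 5 = 12
Convert six (English words) → 6 (decimal)
12 ÷ 6 = 2
2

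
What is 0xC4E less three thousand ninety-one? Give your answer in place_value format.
Convert 0xC4E (hexadecimal) → 12×256 + 4×16 + 14 = 3150 (decimal)
Convert three thousand ninety-one (English words) → 3×1000 + 91 = 3091 (decimal)
Compute 3150 - 3091 = 59
Convert 59 (decimal) → 59 = 5×10 + 9 → 5 tens, 9 ones (place-value notation)
5 tens, 9 ones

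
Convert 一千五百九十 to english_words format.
Convert 一千五百九十 (Chinese numeral) → 1×1000 + 5×100 + 9×10 = 1590 (decimal)
Convert 1590 (decimal) → 1590 = 1×1000 + 5×100 + 90 → one thousand five hundred ninety (English words)
one thousand five hundred ninety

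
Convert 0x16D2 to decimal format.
Convert 0x16D2 (hexadecimal) → 1×4096 + 6×256 + 13×16 + 2 = 5842 (decimal)
5842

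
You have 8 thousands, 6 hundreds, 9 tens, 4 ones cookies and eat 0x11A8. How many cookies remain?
Convert 8 thousands, 6 hundreds, 9 tens, 4 ones (place-value notation) → 8×1000 + 6×100 + 9×10 + 4 = 8694 (decimal)
Convert 0x11A8 (hexadecimal) → 1×4096 + 1×256 + 10×16 + 8 = 4520 (decimal)
Compute 8694 - 4520 = 4174
4174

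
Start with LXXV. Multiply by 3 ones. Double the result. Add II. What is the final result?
Convert LXXV (Roman numeral) → 50 + 10 + 10 + 5 = 75 (decimal)
Start: 75
Convert 3 ones (place-value notation) → 3 (decimal)
75 × 3 = 225
225 × 2 = 450
Convert II (Roman numeral) → 1 + 1 = 2 (decimal)
450 + 2 = 452
452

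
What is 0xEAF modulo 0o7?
Convert 0xEAF (hexadecimal) → 14×256 + 10×16 + 15 = 3759 (decimal)
Convert 0o7 (octal) → 7 (decimal)
Compute 3759 mod 7 = 0
0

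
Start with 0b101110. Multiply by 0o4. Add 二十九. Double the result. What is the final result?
Convert 0b101110 (binary) → 32 + 8 + 4 + 2 = 46 (decimal)
Start: 46
Convert 0o4 (octal) → 4 (decimal)
46 × 4 = 184
Convert 二十九 (Chinese numeral) → 2×10 + 9 = 29 (decimal)
184 + 29 = 213
213 × 2 = 426
426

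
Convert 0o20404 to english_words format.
Convert 0o20404 (octal) → 2×4096 + 4×64 + 4 = 8452 (decimal)
Convert 8452 (decimal) → 8452 = 8×1000 + 4×100 + 52 → eight thousand four hundred fifty-two (English words)
eight thousand four hundred fifty-two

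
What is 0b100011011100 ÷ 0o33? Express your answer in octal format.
Convert 0b100011011100 (binary) → 2048 + 128 + 64 + 16 + 8 + 4 = 2268 (decimal)
Convert 0o33 (octal) → 3×8 + 3 = 27 (decimal)
Compute 2268 ÷ 27 = 84
Convert 84 (decimal) → 84 = 1×64 + 2×8 + 4 → 0o124 (octal)
0o124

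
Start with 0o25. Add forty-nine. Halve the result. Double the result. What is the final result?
Convert 0o25 (octal) → 2×8 + 5 = 21 (decimal)
Start: 21
Convert forty-nine (English words) → 49 (decimal)
21 + 49 = 70
70 ÷ 2 = 35
35 × 2 = 70
70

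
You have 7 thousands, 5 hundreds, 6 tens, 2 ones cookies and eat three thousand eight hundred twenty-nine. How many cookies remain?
Convert 7 thousands, 5 hundreds, 6 tens, 2 ones (place-value notation) → 7×1000 + 5×100 + 6×10 + 2 = 7562 (decimal)
Convert three thousand eight hundred twenty-nine (English words) → 3×1000 + 8×100 + 29 = 3829 (decimal)
Compute 7562 - 3829 = 3733
3733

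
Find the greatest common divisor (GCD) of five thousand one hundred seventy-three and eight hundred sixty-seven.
Convert five thousand one hundred seventy-three (English words) → 5×1000 + 1×100 + 73 = 5173 (decimal)
Convert eight hundred sixty-seven (English words) → 8×100 + 67 = 867 (decimal)
Compute gcd(5173, 867) = 1
1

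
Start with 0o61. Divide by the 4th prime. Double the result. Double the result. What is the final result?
Convert 0o61 (octal) → 6×8 + 1 = 49 (decimal)
Start: 49
Convert the 4th prime (prime index) → 7 (decimal)
49 ÷ 7 = 7
7 × 2 = 14
14 × 2 = 28
28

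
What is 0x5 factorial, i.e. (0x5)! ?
Convert 0x5 (hexadecimal) → 5 (decimal)
Compute 5! = 120
120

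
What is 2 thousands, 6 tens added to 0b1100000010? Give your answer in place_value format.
Convert 2 thousands, 6 tens (place-value notation) → 2×1000 + 6×10 = 2060 (decimal)
Convert 0b1100000010 (binary) → 512 + 256 + 2 = 770 (decimal)
Compute 2060 + 770 = 2830
Convert 2830 (decimal) → 2830 = 2×1000 + 8×100 + 3×10 → 2 thousands, 8 hundreds, 3 tens (place-value notation)
2 thousands, 8 hundreds, 3 tens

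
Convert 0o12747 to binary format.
Convert 0o12747 (octal) → 1×4096 + 2×512 + 7×64 + 4×8 + 7 = 5607 (decimal)
Convert 5607 (decimal) → 5607 = 4096 + 1024 + 256 + 128 + 64 + 32 + 4 + 2 + 1 → 0b1010111100111 (binary)
0b1010111100111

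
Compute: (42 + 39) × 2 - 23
Parentheses first: 42 + 39 = 81
Multiply: 81 × 2 = 162
Subtract: 162 - 23 = 139
139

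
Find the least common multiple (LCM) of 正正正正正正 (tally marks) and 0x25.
Convert 正正正正正正 (tally marks) → 5 + 5 + 5 + 5 + 5 + 5 = 30 (decimal)
Convert 0x25 (hexadecimal) → 2×16 + 5 = 37 (decimal)
Compute lcm(30, 37) = 1110
1110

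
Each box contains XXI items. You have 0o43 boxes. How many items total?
Convert XXI (Roman numeral) → 10 + 10 + 1 = 21 (decimal)
Convert 0o43 (octal) → 4×8 + 3 = 35 (decimal)
Compute 21 × 35 = 735
735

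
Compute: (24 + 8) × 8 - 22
Parentheses first: 24 + 8 = 32
Multiply: 32 × 8 = 256
Subtract: 256 - 22 = 234
234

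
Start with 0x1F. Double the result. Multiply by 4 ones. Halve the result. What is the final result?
Convert 0x1F (hexadecimal) → 1×16 + 15 = 31 (decimal)
Start: 31
31 × 2 = 62
Convert 4 ones (place-value notation) → 4 (decimal)
62 × 4 = 248
248 ÷ 2 = 124
124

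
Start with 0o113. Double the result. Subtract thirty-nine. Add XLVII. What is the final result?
Convert 0o113 (octal) → 1×64 + 1×8 + 3 = 75 (decimal)
Start: 75
75 × 2 = 150
Convert thirty-nine (English words) → 39 (decimal)
150 - 39 = 111
Convert XLVII (Roman numeral) → 40 + 5 + 1 + 1 = 47 (decimal)
111 + 47 = 158
158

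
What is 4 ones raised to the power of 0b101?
Convert 4 ones (place-value notation) → 4 (decimal)
Convert 0b101 (binary) → 4 + 1 = 5 (decimal)
Compute 4 ^ 5 = 1024
1024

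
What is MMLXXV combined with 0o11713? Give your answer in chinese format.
Convert MMLXXV (Roman numeral) → 1000 + 1000 + 50 + 10 + 10 + 5 = 2075 (decimal)
Convert 0o11713 (octal) → 1×4096 + 1×512 + 7×64 + 1×8 + 3 = 5067 (decimal)
Compute 2075 + 5067 = 7142
Convert 7142 (decimal) → 7142 = 7×1000 + 1×100 + 4×10 + 2 → 七千一百四十二 (Chinese numeral)
七千一百四十二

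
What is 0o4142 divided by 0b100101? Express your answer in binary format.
Convert 0o4142 (octal) → 4×512 + 1×64 + 4×8 + 2 = 2146 (decimal)
Convert 0b100101 (binary) → 32 + 4 + 1 = 37 (decimal)
Compute 2146 ÷ 37 = 58
Convert 58 (decimal) → 58 = 32 + 16 + 8 + 2 → 0b111010 (binary)
0b111010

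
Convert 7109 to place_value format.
Convert 7109 (decimal) → 7109 = 7×1000 + 1×100 + 9 → 7 thousands, 1 hundred, 9 ones (place-value notation)
7 thousands, 1 hundred, 9 ones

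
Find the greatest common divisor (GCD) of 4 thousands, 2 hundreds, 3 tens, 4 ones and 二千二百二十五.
Convert 4 thousands, 2 hundreds, 3 tens, 4 ones (place-value notation) → 4×1000 + 2×100 + 3×10 + 4 = 4234 (decimal)
Convert 二千二百二十五 (Chinese numeral) → 2×1000 + 2×100 + 2×10 + 5 = 2225 (decimal)
Compute gcd(4234, 2225) = 1
1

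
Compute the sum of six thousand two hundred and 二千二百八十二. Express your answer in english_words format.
Convert six thousand two hundred (English words) → 6×1000 + 2×100 = 6200 (decimal)
Convert 二千二百八十二 (Chinese numeral) → 2×1000 + 2×100 + 8×10 + 2 = 2282 (decimal)
Compute 6200 + 2282 = 8482
Convert 8482 (decimal) → 8482 = 8×1000 + 4×100 + 82 → eight thousand four hundred eighty-two (English words)
eight thousand four hundred eighty-two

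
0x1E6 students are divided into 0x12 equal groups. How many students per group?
Convert 0x1E6 (hexadecimal) → 1×256 + 14×16 + 6 = 486 (decimal)
Convert 0x12 (hexadecimal) → 1×16 + 2 = 18 (decimal)
Compute 486 ÷ 18 = 27
27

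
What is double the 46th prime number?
The 46th prime number = 199
Compute 199 × 2 = 398
398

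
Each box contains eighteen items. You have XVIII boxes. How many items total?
Convert eighteen (English words) → 18 (decimal)
Convert XVIII (Roman numeral) → 10 + 5 + 1 + 1 + 1 = 18 (decimal)
Compute 18 × 18 = 324
324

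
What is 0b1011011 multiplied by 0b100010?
Convert 0b1011011 (binary) → 64 + 16 + 8 + 2 + 1 = 91 (decimal)
Convert 0b100010 (binary) → 32 + 2 = 34 (decimal)
Compute 91 × 34 = 3094
3094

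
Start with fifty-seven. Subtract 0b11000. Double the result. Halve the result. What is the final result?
Convert fifty-seven (English words) → 57 (decimal)
Start: 57
Convert 0b11000 (binary) → 16 + 8 = 24 (decimal)
57 - 24 = 33
33 × 2 = 66
66 ÷ 2 = 33
33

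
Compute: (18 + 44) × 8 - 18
Parentheses first: 18 + 44 = 62
Multiply: 62 × 8 = 496
Subtract: 496 - 18 = 478
478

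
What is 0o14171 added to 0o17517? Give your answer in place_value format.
Convert 0o14171 (octal) → 1×4096 + 4×512 + 1×64 + 7×8 + 1 = 6265 (decimal)
Convert 0o17517 (octal) → 1×4096 + 7×512 + 5×64 + 1×8 + 7 = 8015 (decimal)
Compute 6265 + 8015 = 14280
Convert 14280 (decimal) → 14280 = 14×1000 + 2×100 + 8×10 → 14 thousands, 2 hundreds, 8 tens (place-value notation)
14 thousands, 2 hundreds, 8 tens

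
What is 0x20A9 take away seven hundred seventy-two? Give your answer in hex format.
Convert 0x20A9 (hexadecimal) → 2×4096 + 10×16 + 9 = 8361 (decimal)
Convert seven hundred seventy-two (English words) → 7×100 + 72 = 772 (decimal)
Compute 8361 - 772 = 7589
Convert 7589 (decimal) → 7589 = 1×4096 + 13×256 + 10×16 + 5 → 0x1DA5 (hexadecimal)
0x1DA5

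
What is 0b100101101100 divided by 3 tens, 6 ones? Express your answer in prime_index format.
Convert 0b100101101100 (binary) → 2048 + 256 + 64 + 32 + 8 + 4 = 2412 (decimal)
Convert 3 tens, 6 ones (place-value notation) → 3×10 + 6 = 36 (decimal)
Compute 2412 ÷ 36 = 67
Convert 67 (decimal) → the 19th prime (prime index)
the 19th prime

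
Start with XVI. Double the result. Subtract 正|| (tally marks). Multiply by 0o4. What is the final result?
Convert XVI (Roman numeral) → 10 + 5 + 1 = 16 (decimal)
Start: 16
16 × 2 = 32
Convert 正|| (tally marks) → 5 + 2 = 7 (decimal)
32 - 7 = 25
Convert 0o4 (octal) → 4 (decimal)
25 × 4 = 100
100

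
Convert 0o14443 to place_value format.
Convert 0o14443 (octal) → 1×4096 + 4×512 + 4×64 + 4×8 + 3 = 6435 (decimal)
Convert 6435 (decimal) → 6435 = 6×1000 + 4×100 + 3×10 + 5 → 6 thousands, 4 hundreds, 3 tens, 5 ones (place-value notation)
6 thousands, 4 hundreds, 3 tens, 5 ones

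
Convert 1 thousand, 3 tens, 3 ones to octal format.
Convert 1 thousand, 3 tens, 3 ones (place-value notation) → 1×1000 + 3×10 + 3 = 1033 (decimal)
Convert 1033 (decimal) → 1033 = 2×512 + 1×8 + 1 → 0o2011 (octal)
0o2011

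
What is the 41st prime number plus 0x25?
The 41st prime number = 179
Convert 0x25 (hexadecimal) → 2×16 + 5 = 37 (decimal)
Compute 179 + 37 = 216
216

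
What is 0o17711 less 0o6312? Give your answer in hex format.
Convert 0o17711 (octal) → 1×4096 + 7×512 + 7×64 + 1×8 + 1 = 8137 (decimal)
Convert 0o6312 (octal) → 6×512 + 3×64 + 1×8 + 2 = 3274 (decimal)
Compute 8137 - 3274 = 4863
Convert 4863 (decimal) → 4863 = 1×4096 + 2×256 + 15×16 + 15 → 0x12FF (hexadecimal)
0x12FF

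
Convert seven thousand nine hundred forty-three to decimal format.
Convert seven thousand nine hundred forty-three (English words) → 7×1000 + 9×100 + 43 = 7943 (decimal)
7943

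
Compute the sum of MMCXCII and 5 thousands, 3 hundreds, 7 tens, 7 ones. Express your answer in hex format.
Convert MMCXCII (Roman numeral) → 1000 + 1000 + 100 + 90 + 1 + 1 = 2192 (decimal)
Convert 5 thousands, 3 hundreds, 7 tens, 7 ones (place-value notation) → 5×1000 + 3×100 + 7×10 + 7 = 5377 (decimal)
Compute 2192 + 5377 = 7569
Convert 7569 (decimal) → 7569 = 1×4096 + 13×256 + 9×16 + 1 → 0x1D91 (hexadecimal)
0x1D91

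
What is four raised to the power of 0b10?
Convert four (English words) → 4 (decimal)
Convert 0b10 (binary) → 2 (decimal)
Compute 4 ^ 2 = 16
16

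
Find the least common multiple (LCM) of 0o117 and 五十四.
Convert 0o117 (octal) → 1×64 + 1×8 + 7 = 79 (decimal)
Convert 五十四 (Chinese numeral) → 5×10 + 4 = 54 (decimal)
Compute lcm(79, 54) = 4266
4266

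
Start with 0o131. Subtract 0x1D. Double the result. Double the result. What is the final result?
Convert 0o131 (octal) → 1×64 + 3×8 + 1 = 89 (decimal)
Start: 89
Convert 0x1D (hexadecimal) → 1×16 + 13 = 29 (decimal)
89 - 29 = 60
60 × 2 = 120
120 × 2 = 240
240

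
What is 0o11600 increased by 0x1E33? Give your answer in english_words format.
Convert 0o11600 (octal) → 1×4096 + 1×512 + 6×64 = 4992 (decimal)
Convert 0x1E33 (hexadecimal) → 1×4096 + 14×256 + 3×16 + 3 = 7731 (decimal)
Compute 4992 + 7731 = 12723
Convert 12723 (decimal) → 12723 = 12×1000 + 7×100 + 23 → twelve thousand seven hundred twenty-three (English words)
twelve thousand seven hundred twenty-three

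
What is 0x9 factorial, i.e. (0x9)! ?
Convert 0x9 (hexadecimal) → 9 (decimal)
Compute 9! = 362880
362880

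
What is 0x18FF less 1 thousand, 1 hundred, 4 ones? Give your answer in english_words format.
Convert 0x18FF (hexadecimal) → 1×4096 + 8×256 + 15×16 + 15 = 6399 (decimal)
Convert 1 thousand, 1 hundred, 4 ones (place-value notation) → 1×1000 + 1×100 + 4 = 1104 (decimal)
Compute 6399 - 1104 = 5295
Convert 5295 (decimal) → 5295 = 5×1000 + 2×100 + 95 → five thousand two hundred ninety-five (English words)
five thousand two hundred ninety-five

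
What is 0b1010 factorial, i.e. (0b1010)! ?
Convert 0b1010 (binary) → 8 + 2 = 10 (decimal)
Compute 10! = 3628800
3628800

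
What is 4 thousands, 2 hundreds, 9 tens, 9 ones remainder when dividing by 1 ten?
Convert 4 thousands, 2 hundreds, 9 tens, 9 ones (place-value notation) → 4×1000 + 2×100 + 9×10 + 9 = 4299 (decimal)
Convert 1 ten (place-value notation) → 1×10 = 10 (decimal)
Compute 4299 mod 10 = 9
9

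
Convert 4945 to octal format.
Convert 4945 (decimal) → 4945 = 1×4096 + 1×512 + 5×64 + 2×8 + 1 → 0o11521 (octal)
0o11521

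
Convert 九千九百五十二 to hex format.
Convert 九千九百五十二 (Chinese numeral) → 9×1000 + 9×100 + 5×10 + 2 = 9952 (decimal)
Convert 9952 (decimal) → 9952 = 2×4096 + 6×256 + 14×16 → 0x26E0 (hexadecimal)
0x26E0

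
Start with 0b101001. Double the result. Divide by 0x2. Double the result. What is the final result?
Convert 0b101001 (binary) → 32 + 8 + 1 = 41 (decimal)
Start: 41
41 × 2 = 82
Convert 0x2 (hexadecimal) → 2 (decimal)
82 ÷ 2 = 41
41 × 2 = 82
82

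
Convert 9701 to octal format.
Convert 9701 (decimal) → 9701 = 2×4096 + 2×512 + 7×64 + 4×8 + 5 → 0o22745 (octal)
0o22745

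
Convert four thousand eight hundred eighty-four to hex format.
Convert four thousand eight hundred eighty-four (English words) → 4×1000 + 8×100 + 84 = 4884 (decimal)
Convert 4884 (decimal) → 4884 = 1×4096 + 3×256 + 1×16 + 4 → 0x1314 (hexadecimal)
0x1314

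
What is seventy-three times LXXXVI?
Convert seventy-three (English words) → 73 (decimal)
Convert LXXXVI (Roman numeral) → 50 + 10 + 10 + 10 + 5 + 1 = 86 (decimal)
Compute 73 × 86 = 6278
6278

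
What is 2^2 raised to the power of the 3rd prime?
Convert 2^2 (power) → 4 (decimal)
Convert the 3rd prime (prime index) → 5 (decimal)
Compute 4 ^ 5 = 1024
1024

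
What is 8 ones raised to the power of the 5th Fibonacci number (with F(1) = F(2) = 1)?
Convert 8 ones (place-value notation) → 8 (decimal)
Convert the 5th Fibonacci number (with F(1) = F(2) = 1) (Fibonacci index) → 1, 1, 2, 3, 5 → 5 (decimal)
Compute 8 ^ 5 = 32768
32768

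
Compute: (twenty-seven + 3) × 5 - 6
Convert twenty-seven (English words) → 27 (decimal)
Expression in decimal: (27 + 3) × 5 - 6
Parentheses first: 27 + 3 = 30
Multiply: 30 × 5 = 150
Subtract: 150 - 6 = 144
144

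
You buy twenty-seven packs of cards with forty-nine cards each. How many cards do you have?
Convert forty-nine (English words) → 49 (decimal)
Convert twenty-seven (English words) → 27 (decimal)
Compute 49 × 27 = 1323
1323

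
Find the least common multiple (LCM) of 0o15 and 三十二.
Convert 0o15 (octal) → 1×8 + 5 = 13 (decimal)
Convert 三十二 (Chinese numeral) → 3×10 + 2 = 32 (decimal)
Compute lcm(13, 32) = 416
416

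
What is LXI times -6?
Convert LXI (Roman numeral) → 50 + 10 + 1 = 61 (decimal)
Compute 61 × -6 = -366
-366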